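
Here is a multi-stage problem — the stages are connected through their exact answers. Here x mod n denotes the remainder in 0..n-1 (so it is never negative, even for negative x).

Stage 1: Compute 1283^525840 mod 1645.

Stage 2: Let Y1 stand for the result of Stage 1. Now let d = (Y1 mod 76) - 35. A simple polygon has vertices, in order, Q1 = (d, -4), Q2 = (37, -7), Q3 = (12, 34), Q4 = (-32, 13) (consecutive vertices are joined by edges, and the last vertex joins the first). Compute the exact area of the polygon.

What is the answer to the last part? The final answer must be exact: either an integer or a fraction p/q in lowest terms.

Stage 1: squarings mod 1645: 1283^1=1283, 1283^2=1089, 1283^4=1521, 1283^8=571, 1283^16=331, 1283^32=991, 1283^64=16, 1283^128=256, 1283^256=1381, 1283^512=606, 1283^1024=401, 1283^2048=1236, 1283^4096=1136, 1283^8192=816, 1283^16384=1276, 1283^32768=1271, 1283^65536=51, 1283^131072=956, 1283^262144=961, 1283^524288=676; 1283^525840 = 1283^16 * 1283^512 * 1283^1024 * 1283^524288 = 106 (mod 1645); answer 106
Stage 2: Y1 = 106; d = -5; cross terms: (-5*-7 - 37*-4)=183, (37*34 - 12*-7)=1342, (12*13 - -32*34)=1244, (-32*-4 - -5*13)=193; twice the area = |2962| = 2962; area = 1481; answer 1481

1481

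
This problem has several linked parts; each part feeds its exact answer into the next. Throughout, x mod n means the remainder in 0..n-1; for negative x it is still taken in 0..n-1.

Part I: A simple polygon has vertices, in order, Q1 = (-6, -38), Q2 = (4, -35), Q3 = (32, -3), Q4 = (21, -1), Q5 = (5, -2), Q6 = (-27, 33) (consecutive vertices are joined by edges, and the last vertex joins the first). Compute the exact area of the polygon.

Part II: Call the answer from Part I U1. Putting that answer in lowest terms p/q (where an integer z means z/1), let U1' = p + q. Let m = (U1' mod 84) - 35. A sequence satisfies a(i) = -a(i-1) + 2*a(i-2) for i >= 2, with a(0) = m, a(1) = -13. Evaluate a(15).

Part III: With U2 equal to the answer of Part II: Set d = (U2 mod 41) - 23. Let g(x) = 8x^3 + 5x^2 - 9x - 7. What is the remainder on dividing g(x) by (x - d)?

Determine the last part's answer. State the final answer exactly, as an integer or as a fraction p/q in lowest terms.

Part I: cross terms: (-6*-35 - 4*-38)=362, (4*-3 - 32*-35)=1108, (32*-1 - 21*-3)=31, (21*-2 - 5*-1)=-37, (5*33 - -27*-2)=111, (-27*-38 - -6*33)=1224; twice the area = |2799| = 2799; area = 2799/2; answer 2799/2
Part II: U1 = 2799/2; threaded value p + q = 2801; m = -6; a(2) = -1*(-13) + 2*(-6) = 1; iterating: a(2)=1, a(3)=-27, a(4)=29, a(5)=-83, a(6)=141, a(7)=-307, a(8)=589, a(9)=-1203, a(10)=2381, a(11)=-4787, a(12)=9549, a(13)=-19123, a(14)=38221, a(15)=-76467; answer -76467
Part III: U2 = -76467; d = 16; remainder = value at the root: 8*(16)^3 + 5*(16)^2 - 9*(16)^1 - 7 = (32768) + (1280) + (-144) + (-7) = 33897; answer 33897

33897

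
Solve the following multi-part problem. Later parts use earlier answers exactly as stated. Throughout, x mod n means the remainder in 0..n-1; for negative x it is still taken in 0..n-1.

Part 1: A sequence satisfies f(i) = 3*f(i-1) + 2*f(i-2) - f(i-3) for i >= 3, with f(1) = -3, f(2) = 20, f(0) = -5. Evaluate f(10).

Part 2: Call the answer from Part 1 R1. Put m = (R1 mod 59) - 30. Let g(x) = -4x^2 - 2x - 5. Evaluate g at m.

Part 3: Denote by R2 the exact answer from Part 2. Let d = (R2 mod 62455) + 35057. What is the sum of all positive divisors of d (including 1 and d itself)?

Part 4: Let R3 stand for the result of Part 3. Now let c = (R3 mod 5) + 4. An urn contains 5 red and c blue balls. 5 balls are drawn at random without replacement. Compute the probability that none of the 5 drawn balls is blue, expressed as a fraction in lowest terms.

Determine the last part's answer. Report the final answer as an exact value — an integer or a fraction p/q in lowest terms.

1/126

Part 1: f(3) = 3*(20) + 2*(-3) - 1*(-5) = 59; iterating: f(3)=59, f(4)=220, f(5)=758, f(6)=2655, f(7)=9261, f(8)=32335, f(9)=112872, f(10)=394025; answer 394025
Part 2: R1 = 394025; m = -7; -4*(-7)^2 - 2*(-7)^1 - 5 = (-196) + (14) + (-5) = -187; answer -187
Part 3: R2 = -187; d = 97325; 97325 = 5^2 * 17 * 229; sigma = (1 + 5 + 25) * (1 + 17) * (1 + 229) = 31 * 18 * 230 = 128340; answer 128340
Part 4: R3 = 128340; c = 4; total draws C(9,5) = 126; favorable C(5,5) = 1; P = 1/126; answer 1/126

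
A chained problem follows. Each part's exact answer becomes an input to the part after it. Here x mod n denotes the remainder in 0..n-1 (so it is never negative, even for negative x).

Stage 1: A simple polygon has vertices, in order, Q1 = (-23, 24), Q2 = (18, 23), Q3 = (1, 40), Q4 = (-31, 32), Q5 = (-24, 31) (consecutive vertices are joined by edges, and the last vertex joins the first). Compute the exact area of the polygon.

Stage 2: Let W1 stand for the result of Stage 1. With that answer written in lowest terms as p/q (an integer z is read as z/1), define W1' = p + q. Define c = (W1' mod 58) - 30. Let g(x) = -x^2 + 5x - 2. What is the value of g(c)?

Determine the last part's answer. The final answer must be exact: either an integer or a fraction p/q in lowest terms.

-376

Stage 1: cross terms: (-23*23 - 18*24)=-961, (18*40 - 1*23)=697, (1*32 - -31*40)=1272, (-31*31 - -24*32)=-193, (-24*24 - -23*31)=137; twice the area = |952| = 952; area = 476; answer 476
Stage 2: W1 = 476; threaded value p + q = 477; c = -17; -1*(-17)^2 + 5*(-17)^1 - 2 = (-289) + (-85) + (-2) = -376; answer -376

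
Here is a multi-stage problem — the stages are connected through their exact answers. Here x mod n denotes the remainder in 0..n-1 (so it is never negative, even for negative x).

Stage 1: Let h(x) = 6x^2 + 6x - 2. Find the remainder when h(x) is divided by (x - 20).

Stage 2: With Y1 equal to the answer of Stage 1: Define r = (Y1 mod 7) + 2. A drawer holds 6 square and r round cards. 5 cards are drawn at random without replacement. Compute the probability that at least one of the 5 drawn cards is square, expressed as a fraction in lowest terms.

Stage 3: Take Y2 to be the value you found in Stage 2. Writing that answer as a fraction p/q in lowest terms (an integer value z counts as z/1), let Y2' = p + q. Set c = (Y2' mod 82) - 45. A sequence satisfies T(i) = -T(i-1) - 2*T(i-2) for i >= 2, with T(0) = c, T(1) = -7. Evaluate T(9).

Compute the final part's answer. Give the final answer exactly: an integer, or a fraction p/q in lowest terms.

203

Stage 1: remainder = value at the root: 6*(20)^2 + 6*(20)^1 - 2 = (2400) + (120) + (-2) = 2518; answer 2518
Stage 2: Y1 = 2518; r = 7; total draws C(13,5) = 1287; complement C(7,5) = 21; favorable 1287 - 21 = 1266; P = 422/429; answer 422/429
Stage 3: Y2 = 422/429; threaded value p + q = 851; c = -14; T(2) = -1*(-7) - 2*(-14) = 35; iterating: T(2)=35, T(3)=-21, T(4)=-49, T(5)=91, T(6)=7, T(7)=-189, T(8)=175, T(9)=203; answer 203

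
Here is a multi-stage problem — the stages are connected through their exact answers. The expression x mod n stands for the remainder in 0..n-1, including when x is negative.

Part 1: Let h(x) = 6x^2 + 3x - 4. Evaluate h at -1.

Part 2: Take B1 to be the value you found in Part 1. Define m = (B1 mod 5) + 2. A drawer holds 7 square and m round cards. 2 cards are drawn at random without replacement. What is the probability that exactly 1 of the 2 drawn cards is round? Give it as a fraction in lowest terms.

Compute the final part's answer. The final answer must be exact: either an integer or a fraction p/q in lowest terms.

7/13

Part 1: 6*(-1)^2 + 3*(-1)^1 - 4 = (6) + (-3) + (-4) = -1; answer -1
Part 2: B1 = -1; m = 6; total draws C(13,2) = 78; favorable C(6,1)*C(7,1) = 42; P = 7/13; answer 7/13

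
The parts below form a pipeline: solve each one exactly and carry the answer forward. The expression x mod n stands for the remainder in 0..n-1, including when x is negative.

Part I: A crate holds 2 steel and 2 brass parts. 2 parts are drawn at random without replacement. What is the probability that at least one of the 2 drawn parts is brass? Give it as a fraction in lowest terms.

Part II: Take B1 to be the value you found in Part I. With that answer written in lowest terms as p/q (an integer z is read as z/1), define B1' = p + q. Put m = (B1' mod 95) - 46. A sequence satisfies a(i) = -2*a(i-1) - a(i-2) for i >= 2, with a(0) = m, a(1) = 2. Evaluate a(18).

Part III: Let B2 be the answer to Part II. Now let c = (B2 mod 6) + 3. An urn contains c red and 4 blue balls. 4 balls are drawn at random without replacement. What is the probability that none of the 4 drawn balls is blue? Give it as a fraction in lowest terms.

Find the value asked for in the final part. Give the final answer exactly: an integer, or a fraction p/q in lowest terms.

Part I: total draws C(4,2) = 6; complement C(2,2) = 1; favorable 6 - 1 = 5; P = 5/6; answer 5/6
Part II: B1 = 5/6; threaded value p + q = 11; m = -35; a(2) = -2*(2) - 1*(-35) = 31; iterating: a(2)=31, a(3)=-64, a(4)=97, a(5)=-130, a(6)=163, a(7)=-196, a(8)=229, a(9)=-262, a(10)=295, a(11)=-328, a(12)=361, a(13)=-394, a(14)=427, a(15)=-460, a(16)=493, a(17)=-526, a(18)=559; answer 559
Part III: B2 = 559; c = 4; total draws C(8,4) = 70; favorable C(4,4) = 1; P = 1/70; answer 1/70

1/70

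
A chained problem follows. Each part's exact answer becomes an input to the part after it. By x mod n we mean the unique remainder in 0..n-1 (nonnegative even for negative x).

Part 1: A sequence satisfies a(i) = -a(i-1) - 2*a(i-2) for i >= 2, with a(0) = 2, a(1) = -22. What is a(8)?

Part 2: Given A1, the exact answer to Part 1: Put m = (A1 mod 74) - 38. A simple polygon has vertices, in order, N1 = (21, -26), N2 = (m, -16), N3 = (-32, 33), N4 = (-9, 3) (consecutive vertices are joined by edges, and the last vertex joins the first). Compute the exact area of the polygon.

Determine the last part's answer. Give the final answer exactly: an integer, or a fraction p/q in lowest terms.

234

Part 1: a(2) = -1*(-22) - 2*(2) = 18; iterating: a(2)=18, a(3)=26, a(4)=-62, a(5)=10, a(6)=114, a(7)=-134, a(8)=-94; answer -94
Part 2: A1 = -94; m = 16; cross terms: (21*-16 - 16*-26)=80, (16*33 - -32*-16)=16, (-32*3 - -9*33)=201, (-9*-26 - 21*3)=171; twice the area = |468| = 468; area = 234; answer 234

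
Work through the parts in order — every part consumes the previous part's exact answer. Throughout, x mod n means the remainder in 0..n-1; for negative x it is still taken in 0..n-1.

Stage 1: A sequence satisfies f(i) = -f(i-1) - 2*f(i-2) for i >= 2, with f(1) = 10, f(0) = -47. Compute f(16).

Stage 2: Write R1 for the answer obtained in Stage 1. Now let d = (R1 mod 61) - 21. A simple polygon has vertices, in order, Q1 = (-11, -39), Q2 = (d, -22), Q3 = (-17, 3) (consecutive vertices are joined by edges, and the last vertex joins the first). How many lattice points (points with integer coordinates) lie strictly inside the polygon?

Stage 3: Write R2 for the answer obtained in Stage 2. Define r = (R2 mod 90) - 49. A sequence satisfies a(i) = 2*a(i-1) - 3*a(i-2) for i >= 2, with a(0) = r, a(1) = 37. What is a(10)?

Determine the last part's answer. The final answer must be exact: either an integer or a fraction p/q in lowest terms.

-6508

Stage 1: f(2) = -1*(10) - 2*(-47) = 84; iterating: f(2)=84, f(3)=-104, f(4)=-64, f(5)=272, f(6)=-144, f(7)=-400, f(8)=688, f(9)=112, f(10)=-1488, f(11)=1264, f(12)=1712, f(13)=-4240, f(14)=816, f(15)=7664, f(16)=-9296; answer -9296
Stage 2: R1 = -9296; d = 16; cross terms: (-11*-22 - 16*-39)=866, (16*3 - -17*-22)=-326, (-17*-39 - -11*3)=696; twice the area = |1236| = 1236; area = 618; boundary points = 1 + 1 + 6 = 8; strictly interior points = area - boundary/2 + 1 = 615; answer 615
Stage 3: R2 = 615; r = 26; a(2) = 2*(37) - 3*(26) = -4; iterating: a(2)=-4, a(3)=-119, a(4)=-226, a(5)=-95, a(6)=488, a(7)=1261, a(8)=1058, a(9)=-1667, a(10)=-6508; answer -6508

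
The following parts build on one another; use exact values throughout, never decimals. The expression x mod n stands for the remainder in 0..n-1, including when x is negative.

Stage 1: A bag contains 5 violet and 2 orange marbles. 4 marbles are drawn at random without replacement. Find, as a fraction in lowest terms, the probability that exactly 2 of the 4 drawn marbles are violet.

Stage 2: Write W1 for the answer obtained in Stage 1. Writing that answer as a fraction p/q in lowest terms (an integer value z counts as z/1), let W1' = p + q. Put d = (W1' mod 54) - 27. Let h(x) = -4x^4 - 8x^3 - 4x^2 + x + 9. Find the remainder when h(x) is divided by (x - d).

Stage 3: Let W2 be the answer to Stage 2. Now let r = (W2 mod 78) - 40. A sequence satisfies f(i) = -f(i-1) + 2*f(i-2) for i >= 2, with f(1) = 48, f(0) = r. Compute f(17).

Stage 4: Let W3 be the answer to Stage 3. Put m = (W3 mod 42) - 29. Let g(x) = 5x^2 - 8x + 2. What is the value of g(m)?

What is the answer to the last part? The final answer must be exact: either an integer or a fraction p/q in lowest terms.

Stage 1: total draws C(7,4) = 35; favorable C(5,2)*C(2,2) = 10; P = 2/7; answer 2/7
Stage 2: W1 = 2/7; threaded value p + q = 9; d = -18; remainder = value at the root: -4*(-18)^4 - 8*(-18)^3 - 4*(-18)^2 + 1*(-18)^1 + 9 = (-419904) + (46656) + (-1296) + (-18) + (9) = -374553; answer -374553
Stage 3: W2 = -374553; r = -37; f(2) = -1*(48) + 2*(-37) = -122; iterating: f(2)=-122, f(3)=218, f(4)=-462, f(5)=898, f(6)=-1822, f(7)=3618, f(8)=-7262, f(9)=14498, f(10)=-29022, f(11)=58018, f(12)=-116062, f(13)=232098, f(14)=-464222, f(15)=928418, f(16)=-1856862, f(17)=3713698; answer 3713698
Stage 4: W3 = 3713698; m = -13; 5*(-13)^2 - 8*(-13)^1 + 2 = (845) + (104) + (2) = 951; answer 951

951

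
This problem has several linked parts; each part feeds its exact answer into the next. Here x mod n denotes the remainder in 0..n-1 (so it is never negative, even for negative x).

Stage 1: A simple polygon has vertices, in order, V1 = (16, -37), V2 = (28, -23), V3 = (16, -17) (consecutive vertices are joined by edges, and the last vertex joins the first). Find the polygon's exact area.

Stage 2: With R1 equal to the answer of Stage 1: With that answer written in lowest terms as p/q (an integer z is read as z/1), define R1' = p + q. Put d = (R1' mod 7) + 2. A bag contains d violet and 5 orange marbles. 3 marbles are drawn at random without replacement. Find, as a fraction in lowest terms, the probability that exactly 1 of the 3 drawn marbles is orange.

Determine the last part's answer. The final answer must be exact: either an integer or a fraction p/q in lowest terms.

5/14

Stage 1: cross terms: (16*-23 - 28*-37)=668, (28*-17 - 16*-23)=-108, (16*-37 - 16*-17)=-320; twice the area = |240| = 240; area = 120; answer 120
Stage 2: R1 = 120; threaded value p + q = 121; d = 4; total draws C(9,3) = 84; favorable C(5,1)*C(4,2) = 30; P = 5/14; answer 5/14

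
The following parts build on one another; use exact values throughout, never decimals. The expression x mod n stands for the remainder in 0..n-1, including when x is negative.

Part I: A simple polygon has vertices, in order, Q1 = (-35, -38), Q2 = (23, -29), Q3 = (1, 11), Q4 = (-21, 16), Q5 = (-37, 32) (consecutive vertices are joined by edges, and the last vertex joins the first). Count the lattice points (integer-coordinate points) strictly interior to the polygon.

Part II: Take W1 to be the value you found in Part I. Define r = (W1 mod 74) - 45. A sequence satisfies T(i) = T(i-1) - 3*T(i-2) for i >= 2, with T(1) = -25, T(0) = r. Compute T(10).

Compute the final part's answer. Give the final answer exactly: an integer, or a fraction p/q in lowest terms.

1223

Part I: cross terms: (-35*-29 - 23*-38)=1889, (23*11 - 1*-29)=282, (1*16 - -21*11)=247, (-21*32 - -37*16)=-80, (-37*-38 - -35*32)=2526; twice the area = |4864| = 4864; area = 2432; boundary points = 1 + 2 + 1 + 16 + 2 = 22; strictly interior points = area - boundary/2 + 1 = 2422; answer 2422
Part II: W1 = 2422; r = 9; T(2) = 1*(-25) - 3*(9) = -52; iterating: T(2)=-52, T(3)=23, T(4)=179, T(5)=110, T(6)=-427, T(7)=-757, T(8)=524, T(9)=2795, T(10)=1223; answer 1223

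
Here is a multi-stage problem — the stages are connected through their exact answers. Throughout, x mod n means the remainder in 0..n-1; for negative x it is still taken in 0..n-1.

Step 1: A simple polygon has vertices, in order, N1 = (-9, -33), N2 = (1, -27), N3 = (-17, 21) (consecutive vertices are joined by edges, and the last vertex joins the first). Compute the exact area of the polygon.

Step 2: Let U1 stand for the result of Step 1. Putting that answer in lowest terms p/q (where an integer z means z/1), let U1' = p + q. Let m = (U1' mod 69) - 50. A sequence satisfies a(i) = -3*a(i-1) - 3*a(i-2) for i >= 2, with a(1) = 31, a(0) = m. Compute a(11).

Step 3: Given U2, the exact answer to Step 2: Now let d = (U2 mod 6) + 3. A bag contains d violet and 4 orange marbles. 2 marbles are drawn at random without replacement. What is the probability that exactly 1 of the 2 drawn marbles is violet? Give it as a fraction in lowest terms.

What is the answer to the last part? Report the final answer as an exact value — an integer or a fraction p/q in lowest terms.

Step 1: cross terms: (-9*-27 - 1*-33)=276, (1*21 - -17*-27)=-438, (-17*-33 - -9*21)=750; twice the area = |588| = 588; area = 294; answer 294
Step 2: U1 = 294; threaded value p + q = 295; m = -31; a(2) = -3*(31) - 3*(-31) = 0; iterating: a(2)=0, a(3)=-93, a(4)=279, a(5)=-558, a(6)=837, a(7)=-837, a(8)=0, a(9)=2511, a(10)=-7533, a(11)=15066; answer 15066
Step 3: U2 = 15066; d = 3; total draws C(7,2) = 21; favorable C(3,1)*C(4,1) = 12; P = 4/7; answer 4/7

4/7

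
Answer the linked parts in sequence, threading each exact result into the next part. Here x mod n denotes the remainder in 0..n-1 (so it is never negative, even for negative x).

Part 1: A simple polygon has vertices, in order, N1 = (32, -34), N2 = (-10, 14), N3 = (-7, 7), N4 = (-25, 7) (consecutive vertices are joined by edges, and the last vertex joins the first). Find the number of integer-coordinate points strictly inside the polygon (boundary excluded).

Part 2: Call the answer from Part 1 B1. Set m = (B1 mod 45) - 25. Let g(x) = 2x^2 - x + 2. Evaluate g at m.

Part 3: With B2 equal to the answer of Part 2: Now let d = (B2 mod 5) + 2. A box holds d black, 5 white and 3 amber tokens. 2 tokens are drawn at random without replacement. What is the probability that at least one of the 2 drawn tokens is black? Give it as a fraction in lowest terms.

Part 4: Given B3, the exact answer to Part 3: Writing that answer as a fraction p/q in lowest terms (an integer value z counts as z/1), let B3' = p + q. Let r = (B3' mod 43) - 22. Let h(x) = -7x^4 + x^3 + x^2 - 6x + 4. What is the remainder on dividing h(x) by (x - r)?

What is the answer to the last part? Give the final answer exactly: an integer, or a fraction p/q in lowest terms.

Part 1: cross terms: (32*14 - -10*-34)=108, (-10*7 - -7*14)=28, (-7*7 - -25*7)=126, (-25*-34 - 32*7)=626; twice the area = |888| = 888; area = 444; boundary points = 6 + 1 + 18 + 1 = 26; strictly interior points = area - boundary/2 + 1 = 432; answer 432
Part 2: B1 = 432; m = 2; 2*(2)^2 - 1*(2)^1 + 2 = (8) + (-2) + (2) = 8; answer 8
Part 3: B2 = 8; d = 5; total draws C(13,2) = 78; complement C(8,2) = 28; favorable 78 - 28 = 50; P = 25/39; answer 25/39
Part 4: B3 = 25/39; threaded value p + q = 64; r = -1; remainder = value at the root: -7*(-1)^4 + 1*(-1)^3 + 1*(-1)^2 - 6*(-1)^1 + 4 = (-7) + (-1) + (1) + (6) + (4) = 3; answer 3

3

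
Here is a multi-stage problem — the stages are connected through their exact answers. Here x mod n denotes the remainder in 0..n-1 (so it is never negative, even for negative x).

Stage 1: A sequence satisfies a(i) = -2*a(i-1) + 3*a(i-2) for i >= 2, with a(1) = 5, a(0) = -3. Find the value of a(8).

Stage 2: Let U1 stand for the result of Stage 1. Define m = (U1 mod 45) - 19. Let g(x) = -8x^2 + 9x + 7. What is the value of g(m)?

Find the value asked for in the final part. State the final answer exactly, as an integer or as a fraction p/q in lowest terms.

Stage 1: a(2) = -2*(5) + 3*(-3) = -19; iterating: a(2)=-19, a(3)=53, a(4)=-163, a(5)=485, a(6)=-1459, a(7)=4373, a(8)=-13123; answer -13123
Stage 2: U1 = -13123; m = -2; -8*(-2)^2 + 9*(-2)^1 + 7 = (-32) + (-18) + (7) = -43; answer -43

-43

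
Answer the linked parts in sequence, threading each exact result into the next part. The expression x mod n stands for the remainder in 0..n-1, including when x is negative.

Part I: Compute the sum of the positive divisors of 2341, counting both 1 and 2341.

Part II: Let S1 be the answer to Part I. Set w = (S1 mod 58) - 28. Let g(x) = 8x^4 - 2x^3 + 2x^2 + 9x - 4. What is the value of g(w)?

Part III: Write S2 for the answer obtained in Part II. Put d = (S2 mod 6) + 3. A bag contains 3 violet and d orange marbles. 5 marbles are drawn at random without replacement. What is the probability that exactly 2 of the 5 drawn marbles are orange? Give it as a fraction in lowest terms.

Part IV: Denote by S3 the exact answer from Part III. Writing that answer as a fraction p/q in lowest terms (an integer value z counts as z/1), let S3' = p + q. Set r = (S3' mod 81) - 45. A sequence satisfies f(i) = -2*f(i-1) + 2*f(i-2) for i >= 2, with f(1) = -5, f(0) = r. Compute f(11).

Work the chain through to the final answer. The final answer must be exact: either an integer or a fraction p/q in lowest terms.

69152

Part I: 2341 is prime, so its only divisors are 1 and 2341; sigma = 1 + 2341 = 2342; answer 2342
Part II: S1 = 2342; w = -6; 8*(-6)^4 - 2*(-6)^3 + 2*(-6)^2 + 9*(-6)^1 - 4 = (10368) + (432) + (72) + (-54) + (-4) = 10814; answer 10814
Part III: S2 = 10814; d = 5; total draws C(8,5) = 56; favorable C(5,2)*C(3,3) = 10; P = 5/28; answer 5/28
Part IV: S3 = 5/28; threaded value p + q = 33; r = -12; f(2) = -2*(-5) + 2*(-12) = -14; iterating: f(2)=-14, f(3)=18, f(4)=-64, f(5)=164, f(6)=-456, f(7)=1240, f(8)=-3392, f(9)=9264, f(10)=-25312, f(11)=69152; answer 69152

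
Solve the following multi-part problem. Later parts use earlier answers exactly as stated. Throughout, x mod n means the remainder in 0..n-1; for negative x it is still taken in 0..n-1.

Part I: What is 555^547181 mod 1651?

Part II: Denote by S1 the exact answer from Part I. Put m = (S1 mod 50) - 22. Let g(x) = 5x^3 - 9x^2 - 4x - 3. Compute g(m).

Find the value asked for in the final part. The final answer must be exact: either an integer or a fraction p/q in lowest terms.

-22723

Part I: squarings mod 1651: 555^1=555, 555^2=939, 555^4=87, 555^8=965, 555^16=61, 555^32=419, 555^64=555, 555^128=939, 555^256=87, 555^512=965, 555^1024=61, 555^2048=419, 555^4096=555, 555^8192=939, 555^16384=87, 555^32768=965, 555^65536=61, 555^131072=419, 555^262144=555, 555^524288=939; 555^547181 = 555^1 * 555^4 * 555^8 * 555^32 * 555^64 * 555^256 * 555^2048 * 555^4096 * 555^16384 * 555^524288 = 406 (mod 1651); answer 406
Part II: S1 = 406; m = -16; 5*(-16)^3 - 9*(-16)^2 - 4*(-16)^1 - 3 = (-20480) + (-2304) + (64) + (-3) = -22723; answer -22723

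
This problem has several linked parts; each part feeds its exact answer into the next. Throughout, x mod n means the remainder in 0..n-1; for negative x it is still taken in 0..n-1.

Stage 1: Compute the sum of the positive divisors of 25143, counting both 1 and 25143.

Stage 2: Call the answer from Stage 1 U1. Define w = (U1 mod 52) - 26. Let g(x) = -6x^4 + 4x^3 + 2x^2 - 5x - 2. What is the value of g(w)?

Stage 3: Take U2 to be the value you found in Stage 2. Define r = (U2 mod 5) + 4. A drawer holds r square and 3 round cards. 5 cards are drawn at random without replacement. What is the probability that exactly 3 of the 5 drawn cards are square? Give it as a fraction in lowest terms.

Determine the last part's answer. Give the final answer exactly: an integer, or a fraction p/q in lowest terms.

Stage 1: 25143 = 3 * 17^2 * 29; sigma = (1 + 3) * (1 + 17 + 289) * (1 + 29) = 4 * 307 * 30 = 36840; answer 36840
Stage 2: U1 = 36840; w = -2; -6*(-2)^4 + 4*(-2)^3 + 2*(-2)^2 - 5*(-2)^1 - 2 = (-96) + (-32) + (8) + (10) + (-2) = -112; answer -112
Stage 3: U2 = -112; r = 7; total draws C(10,5) = 252; favorable C(7,3)*C(3,2) = 105; P = 5/12; answer 5/12

5/12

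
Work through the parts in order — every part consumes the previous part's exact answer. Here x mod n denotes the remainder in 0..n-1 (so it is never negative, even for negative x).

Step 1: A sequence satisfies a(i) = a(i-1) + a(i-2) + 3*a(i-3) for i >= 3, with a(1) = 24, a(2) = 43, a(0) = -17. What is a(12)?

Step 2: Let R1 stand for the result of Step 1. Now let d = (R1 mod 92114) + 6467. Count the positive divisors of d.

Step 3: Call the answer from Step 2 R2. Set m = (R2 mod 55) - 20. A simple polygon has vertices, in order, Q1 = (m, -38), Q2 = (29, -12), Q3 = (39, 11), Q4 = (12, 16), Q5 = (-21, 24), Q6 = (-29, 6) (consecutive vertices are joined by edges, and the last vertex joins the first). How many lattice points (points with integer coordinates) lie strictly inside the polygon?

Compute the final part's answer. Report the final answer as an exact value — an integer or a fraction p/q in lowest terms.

Step 1: a(3) = 1*(43) + 1*(24) + 3*(-17) = 16; iterating: a(3)=16, a(4)=131, a(5)=276, a(6)=455, a(7)=1124, a(8)=2407, a(9)=4896, a(10)=10675, a(11)=22792, a(12)=48155; answer 48155
Step 2: R1 = 48155; d = 54622; 54622 = 2 * 31 * 881; number of divisors = (1+1) * (1+1) * (1+1) = 8; answer 8
Step 3: R2 = 8; m = -12; cross terms: (-12*-12 - 29*-38)=1246, (29*11 - 39*-12)=787, (39*16 - 12*11)=492, (12*24 - -21*16)=624, (-21*6 - -29*24)=570, (-29*-38 - -12*6)=1174; twice the area = |4893| = 4893; area = 4893/2; boundary points = 1 + 1 + 1 + 1 + 2 + 1 = 7; strictly interior points = area - boundary/2 + 1 = 2444; answer 2444

2444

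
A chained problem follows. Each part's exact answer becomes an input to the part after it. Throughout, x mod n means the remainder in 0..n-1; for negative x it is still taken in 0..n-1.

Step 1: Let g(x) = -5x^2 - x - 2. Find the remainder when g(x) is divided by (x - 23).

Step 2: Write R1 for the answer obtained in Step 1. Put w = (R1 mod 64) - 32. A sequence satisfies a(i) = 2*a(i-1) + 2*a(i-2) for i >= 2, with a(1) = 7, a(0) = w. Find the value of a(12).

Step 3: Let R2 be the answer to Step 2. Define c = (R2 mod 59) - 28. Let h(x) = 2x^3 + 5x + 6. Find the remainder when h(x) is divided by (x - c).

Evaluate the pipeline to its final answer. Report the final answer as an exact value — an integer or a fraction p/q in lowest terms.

-4453

Step 1: remainder = value at the root: -5*(23)^2 - 1*(23)^1 - 2 = (-2645) + (-23) + (-2) = -2670; answer -2670
Step 2: R1 = -2670; w = -14; a(2) = 2*(7) + 2*(-14) = -14; iterating: a(2)=-14, a(3)=-14, a(4)=-56, a(5)=-140, a(6)=-392, a(7)=-1064, a(8)=-2912, a(9)=-7952, a(10)=-21728, a(11)=-59360, a(12)=-162176; answer -162176
Step 3: R2 = -162176; c = -13; remainder = value at the root: 2*(-13)^3 + 5*(-13)^1 + 6 = (-4394) + (-65) + (6) = -4453; answer -4453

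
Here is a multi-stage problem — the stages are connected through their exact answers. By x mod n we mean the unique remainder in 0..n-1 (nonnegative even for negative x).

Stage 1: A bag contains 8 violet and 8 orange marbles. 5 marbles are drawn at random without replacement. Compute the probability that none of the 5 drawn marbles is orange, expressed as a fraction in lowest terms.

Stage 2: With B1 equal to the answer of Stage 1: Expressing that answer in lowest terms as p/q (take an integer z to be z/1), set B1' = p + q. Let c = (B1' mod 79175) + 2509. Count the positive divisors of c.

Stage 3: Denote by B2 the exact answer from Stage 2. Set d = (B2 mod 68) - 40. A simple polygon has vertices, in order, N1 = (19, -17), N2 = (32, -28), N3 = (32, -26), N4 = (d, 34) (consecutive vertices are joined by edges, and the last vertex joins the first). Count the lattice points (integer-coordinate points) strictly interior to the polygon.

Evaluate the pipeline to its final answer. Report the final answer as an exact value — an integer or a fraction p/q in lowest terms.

Stage 1: total draws C(16,5) = 4368; favorable C(8,5) = 56; P = 1/78; answer 1/78
Stage 2: B1 = 1/78; threaded value p + q = 79; c = 2588; 2588 = 2^2 * 647; number of divisors = (2+1) * (1+1) = 6; answer 6
Stage 3: B2 = 6; d = -34; cross terms: (19*-28 - 32*-17)=12, (32*-26 - 32*-28)=64, (32*34 - -34*-26)=204, (-34*-17 - 19*34)=-68; twice the area = |212| = 212; area = 106; boundary points = 1 + 2 + 6 + 1 = 10; strictly interior points = area - boundary/2 + 1 = 102; answer 102

102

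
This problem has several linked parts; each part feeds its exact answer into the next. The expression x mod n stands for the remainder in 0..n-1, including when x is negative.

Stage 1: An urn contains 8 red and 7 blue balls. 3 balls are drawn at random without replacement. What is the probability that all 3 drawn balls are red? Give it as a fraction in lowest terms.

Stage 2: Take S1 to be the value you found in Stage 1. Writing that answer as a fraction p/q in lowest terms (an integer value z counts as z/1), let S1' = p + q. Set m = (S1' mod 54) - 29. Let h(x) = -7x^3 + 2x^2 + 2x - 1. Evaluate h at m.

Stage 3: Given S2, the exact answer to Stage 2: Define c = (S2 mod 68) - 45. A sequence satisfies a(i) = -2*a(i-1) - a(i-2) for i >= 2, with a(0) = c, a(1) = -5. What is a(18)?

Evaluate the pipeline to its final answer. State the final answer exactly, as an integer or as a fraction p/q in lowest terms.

Stage 1: total draws C(15,3) = 455; favorable C(8,3) = 56; P = 8/65; answer 8/65
Stage 2: S1 = 8/65; threaded value p + q = 73; m = -10; -7*(-10)^3 + 2*(-10)^2 + 2*(-10)^1 - 1 = (7000) + (200) + (-20) + (-1) = 7179; answer 7179
Stage 3: S2 = 7179; c = -6; a(2) = -2*(-5) - 1*(-6) = 16; iterating: a(2)=16, a(3)=-27, a(4)=38, a(5)=-49, a(6)=60, a(7)=-71, a(8)=82, a(9)=-93, a(10)=104, a(11)=-115, a(12)=126, a(13)=-137, a(14)=148, a(15)=-159, a(16)=170, a(17)=-181, a(18)=192; answer 192

192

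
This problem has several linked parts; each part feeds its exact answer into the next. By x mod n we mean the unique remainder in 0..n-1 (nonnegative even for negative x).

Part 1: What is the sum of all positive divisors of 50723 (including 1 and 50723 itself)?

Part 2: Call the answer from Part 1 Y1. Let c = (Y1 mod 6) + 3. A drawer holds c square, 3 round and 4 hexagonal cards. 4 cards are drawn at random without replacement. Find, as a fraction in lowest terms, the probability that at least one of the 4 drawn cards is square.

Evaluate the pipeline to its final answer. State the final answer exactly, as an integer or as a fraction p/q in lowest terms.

Part 1: 50723 is prime, so its only divisors are 1 and 50723; sigma = 1 + 50723 = 50724; answer 50724
Part 2: Y1 = 50724; c = 3; total draws C(10,4) = 210; complement C(7,4) = 35; favorable 210 - 35 = 175; P = 5/6; answer 5/6

5/6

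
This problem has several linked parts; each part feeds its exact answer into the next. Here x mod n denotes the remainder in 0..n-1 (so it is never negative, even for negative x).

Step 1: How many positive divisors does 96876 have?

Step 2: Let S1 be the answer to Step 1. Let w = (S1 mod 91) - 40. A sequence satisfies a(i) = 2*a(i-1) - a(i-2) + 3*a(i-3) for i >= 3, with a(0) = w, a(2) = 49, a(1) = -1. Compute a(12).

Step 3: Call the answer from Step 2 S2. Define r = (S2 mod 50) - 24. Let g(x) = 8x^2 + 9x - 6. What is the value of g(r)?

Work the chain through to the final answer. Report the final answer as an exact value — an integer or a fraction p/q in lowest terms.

Step 1: 96876 = 2^2 * 3^4 * 13 * 23; number of divisors = (2+1) * (4+1) * (1+1) * (1+1) = 60; answer 60
Step 2: S1 = 60; w = 20; a(3) = 2*(49) - 1*(-1) + 3*(20) = 159; iterating: a(3)=159, a(4)=266, a(5)=520, a(6)=1251, a(7)=2780, a(8)=5869, a(9)=12711, a(10)=27893, a(11)=60682, a(12)=131604; answer 131604
Step 3: S2 = 131604; r = -20; 8*(-20)^2 + 9*(-20)^1 - 6 = (3200) + (-180) + (-6) = 3014; answer 3014

3014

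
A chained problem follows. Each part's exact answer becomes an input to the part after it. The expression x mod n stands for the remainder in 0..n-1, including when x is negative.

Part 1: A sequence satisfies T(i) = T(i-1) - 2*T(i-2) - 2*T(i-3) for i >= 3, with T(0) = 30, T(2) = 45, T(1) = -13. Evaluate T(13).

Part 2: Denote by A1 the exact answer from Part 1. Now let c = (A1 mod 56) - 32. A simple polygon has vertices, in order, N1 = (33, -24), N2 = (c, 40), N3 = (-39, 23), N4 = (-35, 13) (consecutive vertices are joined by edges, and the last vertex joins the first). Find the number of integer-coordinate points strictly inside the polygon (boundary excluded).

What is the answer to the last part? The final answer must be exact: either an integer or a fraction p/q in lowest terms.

1299

Part 1: T(3) = 1*(45) - 2*(-13) - 2*(30) = 11; iterating: T(3)=11, T(4)=-53, T(5)=-165, T(6)=-81, T(7)=355, T(8)=847, T(9)=299, T(10)=-2105, T(11)=-4397, T(12)=-785, T(13)=12219; answer 12219
Part 2: A1 = 12219; c = -21; cross terms: (33*40 - -21*-24)=816, (-21*23 - -39*40)=1077, (-39*13 - -35*23)=298, (-35*-24 - 33*13)=411; twice the area = |2602| = 2602; area = 1301; boundary points = 2 + 1 + 2 + 1 = 6; strictly interior points = area - boundary/2 + 1 = 1299; answer 1299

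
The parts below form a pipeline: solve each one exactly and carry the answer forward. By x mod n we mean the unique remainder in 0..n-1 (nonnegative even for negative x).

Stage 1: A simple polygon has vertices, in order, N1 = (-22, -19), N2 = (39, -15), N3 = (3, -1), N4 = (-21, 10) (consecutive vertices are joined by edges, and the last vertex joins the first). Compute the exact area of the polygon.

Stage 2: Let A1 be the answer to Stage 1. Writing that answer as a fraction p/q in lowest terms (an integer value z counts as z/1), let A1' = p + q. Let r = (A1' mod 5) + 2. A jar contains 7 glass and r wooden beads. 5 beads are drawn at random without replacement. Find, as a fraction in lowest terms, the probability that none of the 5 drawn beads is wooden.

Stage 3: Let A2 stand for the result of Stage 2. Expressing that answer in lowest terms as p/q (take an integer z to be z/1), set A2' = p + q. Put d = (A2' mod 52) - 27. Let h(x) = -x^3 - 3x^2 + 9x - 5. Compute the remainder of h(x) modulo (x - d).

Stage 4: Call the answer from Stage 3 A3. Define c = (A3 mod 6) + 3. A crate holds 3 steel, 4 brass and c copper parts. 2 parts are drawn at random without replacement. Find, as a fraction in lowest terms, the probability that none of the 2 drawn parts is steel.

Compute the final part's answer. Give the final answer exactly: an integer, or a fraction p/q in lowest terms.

22/35

Stage 1: cross terms: (-22*-15 - 39*-19)=1071, (39*-1 - 3*-15)=6, (3*10 - -21*-1)=9, (-21*-19 - -22*10)=619; twice the area = |1705| = 1705; area = 1705/2; answer 1705/2
Stage 2: A1 = 1705/2; threaded value p + q = 1707; r = 4; total draws C(11,5) = 462; favorable C(7,5) = 21; P = 1/22; answer 1/22
Stage 3: A2 = 1/22; threaded value p + q = 23; d = -4; remainder = value at the root: -1*(-4)^3 - 3*(-4)^2 + 9*(-4)^1 - 5 = (64) + (-48) + (-36) + (-5) = -25; answer -25
Stage 4: A3 = -25; c = 8; total draws C(15,2) = 105; favorable C(12,2) = 66; P = 22/35; answer 22/35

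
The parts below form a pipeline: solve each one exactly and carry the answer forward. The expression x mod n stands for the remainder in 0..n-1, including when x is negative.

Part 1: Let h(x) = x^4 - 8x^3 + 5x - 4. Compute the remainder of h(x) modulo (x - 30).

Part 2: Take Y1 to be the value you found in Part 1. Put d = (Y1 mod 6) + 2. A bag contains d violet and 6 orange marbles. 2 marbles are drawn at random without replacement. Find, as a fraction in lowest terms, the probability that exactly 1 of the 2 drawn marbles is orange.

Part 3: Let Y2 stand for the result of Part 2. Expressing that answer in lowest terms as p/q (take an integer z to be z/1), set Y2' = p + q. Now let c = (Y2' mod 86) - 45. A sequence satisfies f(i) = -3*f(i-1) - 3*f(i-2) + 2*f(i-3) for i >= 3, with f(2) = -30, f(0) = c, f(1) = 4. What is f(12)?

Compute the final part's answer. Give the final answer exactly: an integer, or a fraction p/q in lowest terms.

-49966

Part 1: remainder = value at the root: 1*(30)^4 - 8*(30)^3 + 5*(30)^1 - 4 = (810000) + (-216000) + (150) + (-4) = 594146; answer 594146
Part 2: Y1 = 594146; d = 4; total draws C(10,2) = 45; favorable C(6,1)*C(4,1) = 24; P = 8/15; answer 8/15
Part 3: Y2 = 8/15; threaded value p + q = 23; c = -22; f(3) = -3*(-30) - 3*(4) + 2*(-22) = 34; iterating: f(3)=34, f(4)=-4, f(5)=-150, f(6)=530, f(7)=-1148, f(8)=1554, f(9)=-158, f(10)=-6484, f(11)=23034, f(12)=-49966; answer -49966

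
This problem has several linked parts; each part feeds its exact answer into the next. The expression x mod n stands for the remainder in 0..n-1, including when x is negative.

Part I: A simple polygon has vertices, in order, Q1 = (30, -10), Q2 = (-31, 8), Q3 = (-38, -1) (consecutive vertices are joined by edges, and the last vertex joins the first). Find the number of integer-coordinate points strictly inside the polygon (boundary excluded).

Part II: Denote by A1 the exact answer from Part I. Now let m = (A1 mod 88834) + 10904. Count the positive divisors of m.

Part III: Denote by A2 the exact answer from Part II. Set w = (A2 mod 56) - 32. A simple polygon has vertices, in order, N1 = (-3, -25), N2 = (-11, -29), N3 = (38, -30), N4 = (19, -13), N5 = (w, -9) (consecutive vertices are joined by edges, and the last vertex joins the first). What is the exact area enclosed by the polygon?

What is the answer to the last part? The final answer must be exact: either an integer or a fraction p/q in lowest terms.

Part I: cross terms: (30*8 - -31*-10)=-70, (-31*-1 - -38*8)=335, (-38*-10 - 30*-1)=410; twice the area = |675| = 675; area = 675/2; boundary points = 1 + 1 + 1 = 3; strictly interior points = area - boundary/2 + 1 = 337; answer 337
Part II: A1 = 337; m = 11241; 11241 = 3^2 * 1249; number of divisors = (2+1) * (1+1) = 6; answer 6
Part III: A2 = 6; w = -26; cross terms: (-3*-29 - -11*-25)=-188, (-11*-30 - 38*-29)=1432, (38*-13 - 19*-30)=76, (19*-9 - -26*-13)=-509, (-26*-25 - -3*-9)=623; twice the area = |1434| = 1434; area = 717; answer 717

717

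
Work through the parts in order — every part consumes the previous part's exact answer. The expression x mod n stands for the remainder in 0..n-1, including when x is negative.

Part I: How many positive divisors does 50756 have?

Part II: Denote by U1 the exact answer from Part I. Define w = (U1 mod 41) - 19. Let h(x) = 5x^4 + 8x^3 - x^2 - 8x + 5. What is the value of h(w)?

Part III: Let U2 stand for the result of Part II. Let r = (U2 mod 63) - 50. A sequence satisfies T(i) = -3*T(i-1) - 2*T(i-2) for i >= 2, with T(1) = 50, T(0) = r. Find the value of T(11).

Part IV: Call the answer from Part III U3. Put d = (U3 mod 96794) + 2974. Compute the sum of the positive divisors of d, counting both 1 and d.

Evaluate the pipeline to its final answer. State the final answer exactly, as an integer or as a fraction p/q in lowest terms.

20522

Part I: 50756 = 2^2 * 12689; number of divisors = (2+1) * (1+1) = 6; answer 6
Part II: U1 = 6; w = -13; 5*(-13)^4 + 8*(-13)^3 - 1*(-13)^2 - 8*(-13)^1 + 5 = (142805) + (-17576) + (-169) + (104) + (5) = 125169; answer 125169
Part III: U2 = 125169; r = 1; T(2) = -3*(50) - 2*(1) = -152; iterating: T(2)=-152, T(3)=356, T(4)=-764, T(5)=1580, T(6)=-3212, T(7)=6476, T(8)=-13004, T(9)=26060, T(10)=-52172, T(11)=104396; answer 104396
Part IV: U3 = 104396; d = 10576; 10576 = 2^4 * 661; sigma = (1 + 2 + 4 + 8 + 16) * (1 + 661) = 31 * 662 = 20522; answer 20522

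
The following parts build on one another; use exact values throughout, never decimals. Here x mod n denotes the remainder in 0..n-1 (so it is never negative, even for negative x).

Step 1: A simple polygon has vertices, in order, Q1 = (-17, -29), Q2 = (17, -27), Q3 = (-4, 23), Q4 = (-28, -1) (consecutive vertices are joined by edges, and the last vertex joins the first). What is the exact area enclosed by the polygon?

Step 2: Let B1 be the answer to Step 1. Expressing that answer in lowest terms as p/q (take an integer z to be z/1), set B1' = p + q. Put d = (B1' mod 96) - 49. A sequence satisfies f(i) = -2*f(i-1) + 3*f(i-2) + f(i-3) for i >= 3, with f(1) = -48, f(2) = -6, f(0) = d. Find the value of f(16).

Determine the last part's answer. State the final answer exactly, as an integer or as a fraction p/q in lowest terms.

Step 1: cross terms: (-17*-27 - 17*-29)=952, (17*23 - -4*-27)=283, (-4*-1 - -28*23)=648, (-28*-29 - -17*-1)=795; twice the area = |2678| = 2678; area = 1339; answer 1339
Step 2: B1 = 1339; threaded value p + q = 1340; d = 43; f(3) = -2*(-6) + 3*(-48) + 1*(43) = -89; iterating: f(3)=-89, f(4)=112, f(5)=-497, f(6)=1241, f(7)=-3861, f(8)=10948, f(9)=-32238, f(10)=93459, f(11)=-272684, f(12)=793507, f(13)=-2311607, f(14)=6731051, f(15)=-19603416, f(16)=57088378; answer 57088378

57088378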